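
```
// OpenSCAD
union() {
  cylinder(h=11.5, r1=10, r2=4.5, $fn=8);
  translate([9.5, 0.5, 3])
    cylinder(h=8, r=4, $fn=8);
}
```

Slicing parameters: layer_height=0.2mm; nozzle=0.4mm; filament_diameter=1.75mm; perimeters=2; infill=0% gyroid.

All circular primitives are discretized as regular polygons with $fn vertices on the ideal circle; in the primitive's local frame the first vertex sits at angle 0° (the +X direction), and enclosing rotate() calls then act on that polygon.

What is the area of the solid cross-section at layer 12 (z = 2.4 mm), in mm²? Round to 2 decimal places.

221.64 mm²

At z = 2.4 mm: the cone contributes a regular 8-gon of circumradius 8.852 (interpolated between r1=10 and r2=4.5 at t=0.209) (area = (8/2)·8.852²·sin(360°/8) = 221.64 mm²); the cylinder at (9.5, 0.5) is not intersected at this z (z outside [3, 11]); Taking the union: only the cone is present, so the union is just that shape — area = 221.64 mm². Overall, the cross-section is a single solid region. Net area = 221.64 mm².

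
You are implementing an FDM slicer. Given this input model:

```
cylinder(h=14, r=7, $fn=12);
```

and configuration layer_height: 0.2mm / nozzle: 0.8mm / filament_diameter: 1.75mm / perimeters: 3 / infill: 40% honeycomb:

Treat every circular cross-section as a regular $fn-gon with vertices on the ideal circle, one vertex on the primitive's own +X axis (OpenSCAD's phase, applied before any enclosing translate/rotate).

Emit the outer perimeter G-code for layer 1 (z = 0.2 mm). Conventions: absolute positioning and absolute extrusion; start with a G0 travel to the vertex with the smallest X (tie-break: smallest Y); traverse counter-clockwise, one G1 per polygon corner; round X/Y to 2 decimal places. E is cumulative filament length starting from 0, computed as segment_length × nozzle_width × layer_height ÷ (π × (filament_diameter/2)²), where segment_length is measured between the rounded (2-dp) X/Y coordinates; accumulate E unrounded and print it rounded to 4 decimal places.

G0 X-7.00 Y0.00 Z0.20
G1 X-6.06 Y-3.50 E0.2411
G1 X-3.50 Y-6.06 E0.4819
G1 X0.00 Y-7.00 E0.7230
G1 X3.50 Y-6.06 E0.9640
G1 X6.06 Y-3.50 E1.2049
G1 X7.00 Y0.00 E1.4459
G1 X6.06 Y3.50 E1.6870
G1 X3.50 Y6.06 E1.9278
G1 X0.00 Y7.00 E2.1689
G1 X-3.50 Y6.06 E2.4100
G1 X-6.06 Y3.50 E2.6508
G1 X-7.00 Y0.00 E2.8919

At z = 0.2 mm: the r=7 cylinder gives a regular 12-gon of circumradius 7 (constant along its height). The outline is a single polygon with 12 vertices. Extrusion per mm of travel: 0.8 × 0.2 / (π × 0.875²) = 0.066520. Accumulating E over each segment gives final E = 2.8919.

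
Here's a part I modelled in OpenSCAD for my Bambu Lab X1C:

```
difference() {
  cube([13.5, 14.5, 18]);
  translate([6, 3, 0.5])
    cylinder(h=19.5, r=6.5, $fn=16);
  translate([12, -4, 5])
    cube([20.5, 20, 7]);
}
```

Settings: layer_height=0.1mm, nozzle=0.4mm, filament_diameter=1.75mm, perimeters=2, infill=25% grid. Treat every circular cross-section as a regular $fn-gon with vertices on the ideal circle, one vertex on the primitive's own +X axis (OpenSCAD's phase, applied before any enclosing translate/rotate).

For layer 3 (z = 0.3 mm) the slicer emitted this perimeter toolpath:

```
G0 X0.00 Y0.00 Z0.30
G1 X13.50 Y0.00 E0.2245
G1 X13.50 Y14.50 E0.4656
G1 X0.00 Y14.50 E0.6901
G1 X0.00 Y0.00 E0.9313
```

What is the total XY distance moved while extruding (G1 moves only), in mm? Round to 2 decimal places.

56.00 mm

Sum the Euclidean lengths of each G1 segment: total = 56.00 mm.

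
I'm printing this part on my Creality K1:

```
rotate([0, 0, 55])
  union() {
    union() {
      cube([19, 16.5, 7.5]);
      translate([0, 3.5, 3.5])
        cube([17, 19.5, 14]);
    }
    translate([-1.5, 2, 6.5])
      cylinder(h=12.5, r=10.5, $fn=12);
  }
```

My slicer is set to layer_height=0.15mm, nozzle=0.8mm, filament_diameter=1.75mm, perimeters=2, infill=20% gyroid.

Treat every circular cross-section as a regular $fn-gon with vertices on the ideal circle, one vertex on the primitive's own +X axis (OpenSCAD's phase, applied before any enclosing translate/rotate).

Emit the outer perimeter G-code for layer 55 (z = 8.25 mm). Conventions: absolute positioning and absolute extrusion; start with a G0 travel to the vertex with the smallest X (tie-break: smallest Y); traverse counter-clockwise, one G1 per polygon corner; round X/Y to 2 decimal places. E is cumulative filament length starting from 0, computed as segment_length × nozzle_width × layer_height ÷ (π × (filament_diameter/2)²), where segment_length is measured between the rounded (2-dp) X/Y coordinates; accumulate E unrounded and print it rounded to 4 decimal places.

At z = 8.25 mm: the cube does not reach this height (z outside [0, 7.5]); the cube at (0, 3.5) is present — its section is the full 17×19.5 rectangle; Merging all regions: only the 17×19.5 cube at (0, 3.5) is present, so the union is just that shape — 1 connected region; the r=10.5 cylinder at (-1.5, 2) contributes a regular 12-gon of circumradius 10.5; Taking the union: the regions partially overlap (shared area 54.04 mm²), so overlapping operands fuse into one piece — 1 connected region; (rotated 55° about Z; rotation is an isometry so areas/perimeters/island counts are preserved). The outline is a single polygon with 15 vertices. Extrusion per mm of travel: 0.8 × 0.15 / (π × 0.875²) = 0.049890. Accumulating E over each segment gives final E = 5.3795.

G0 X-18.84 Y13.19 Z8.25
G1 X-9.91 Y6.94 E0.5438
G1 X-11.10 Y5.94 E0.6213
G1 X-12.96 Y0.83 E0.8926
G1 X-12.01 Y-4.52 E1.1637
G1 X-8.52 Y-8.68 E1.4346
G1 X-3.41 Y-10.54 E1.7059
G1 X1.94 Y-9.60 E1.9769
G1 X6.10 Y-6.10 E2.2482
G1 X7.96 Y-1.00 E2.5190
G1 X7.02 Y4.36 E2.7905
G1 X3.52 Y8.52 E3.0617
G1 X2.06 Y9.05 E3.1392
G1 X6.88 Y15.93 E3.5583
G1 X-9.09 Y27.12 E4.5312
G1 X-18.84 Y13.19 E5.3795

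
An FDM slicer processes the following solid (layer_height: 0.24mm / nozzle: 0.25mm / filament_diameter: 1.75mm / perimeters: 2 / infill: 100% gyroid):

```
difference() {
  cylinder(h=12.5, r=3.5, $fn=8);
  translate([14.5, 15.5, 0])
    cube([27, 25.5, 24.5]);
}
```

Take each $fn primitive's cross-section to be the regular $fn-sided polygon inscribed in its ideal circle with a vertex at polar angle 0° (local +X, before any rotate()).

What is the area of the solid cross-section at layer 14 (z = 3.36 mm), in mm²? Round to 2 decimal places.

34.65 mm²

At z = 3.36 mm: the r=3.5 cylinder gives a regular 8-gon of circumradius 3.5 (constant along its height) (area = (8/2)·3.500²·sin(360°/8) = 34.65 mm²); the cube at (14.5, 15.5) (footprint 27×25.5) is included at this height (area 688.50 mm²); Subtracting the remaining from the first: starting from the r=3.5 cylinder (34.65 mm²), the 27×25.5 cube at (14.5, 15.5) misses the remaining region (no effect) — area = 34.65 mm². Overall, the cross-section is a single solid region. Net area = 34.65 mm².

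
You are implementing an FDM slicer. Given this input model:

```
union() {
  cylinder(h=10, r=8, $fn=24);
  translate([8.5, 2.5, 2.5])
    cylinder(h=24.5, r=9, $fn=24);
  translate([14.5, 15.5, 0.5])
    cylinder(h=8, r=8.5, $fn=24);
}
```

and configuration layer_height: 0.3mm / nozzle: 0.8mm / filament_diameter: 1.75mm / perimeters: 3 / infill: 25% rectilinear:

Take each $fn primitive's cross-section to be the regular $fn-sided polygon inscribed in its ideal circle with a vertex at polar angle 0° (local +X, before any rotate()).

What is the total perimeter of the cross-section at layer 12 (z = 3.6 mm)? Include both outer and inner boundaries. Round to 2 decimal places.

At z = 3.6 mm: the cylinder: section is a regular 24-gon, circumradius r=8 (perimeter = 2·24·8.000·sin(180°/24) = 50.12 mm); the cylinder at (8.5, 2.5): section is a regular 24-gon, circumradius r=9 (perimeter = 2·24·9.000·sin(180°/24) = 56.39 mm); the r=8.5 cylinder at (14.5, 15.5) gives a regular 24-gon of circumradius 8.5 (constant along its height) (perimeter = 2·24·8.500·sin(180°/24) = 53.25 mm); Taking the union: the regions partially overlap (shared area 102.19 mm²), so the edge portions inside another operand are dropped and the merged outline is re-measured after clipping — boundary = 104.22 mm. Overall, the cross-section is a single solid region. Total boundary length (outer) = 104.22 mm.

104.22 mm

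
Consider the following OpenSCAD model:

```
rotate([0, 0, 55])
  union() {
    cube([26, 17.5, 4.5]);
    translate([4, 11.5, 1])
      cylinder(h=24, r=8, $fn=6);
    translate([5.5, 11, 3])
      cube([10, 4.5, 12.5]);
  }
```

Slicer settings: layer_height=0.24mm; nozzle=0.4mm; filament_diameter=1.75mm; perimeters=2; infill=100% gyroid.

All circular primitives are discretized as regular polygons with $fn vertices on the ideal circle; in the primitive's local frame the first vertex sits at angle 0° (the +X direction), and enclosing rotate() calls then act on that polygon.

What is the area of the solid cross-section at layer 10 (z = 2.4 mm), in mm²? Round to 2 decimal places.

490.39 mm²

At z = 2.4 mm: the 26×17.5 cube contributes its full rectangle (area 455.00 mm²); the cylinder at (4, 11.5): section is a regular 6-gon, circumradius r=8 (area = (6/2)·8.000²·sin(360°/6) = 166.28 mm²); the cube at (5.5, 11) is not intersected at this z (z outside [3, 15.5]); Merging all regions: the regions partially overlap — summed areas 621.28 mm² minus the doubly-counted overlap 130.89 mm² gives 490.39 mm² — area = 490.39 mm²; (rotated 55° about Z; rotation is an isometry so areas/perimeters/island counts are preserved). Overall, the cross-section is a single solid region. Net area = 490.39 mm².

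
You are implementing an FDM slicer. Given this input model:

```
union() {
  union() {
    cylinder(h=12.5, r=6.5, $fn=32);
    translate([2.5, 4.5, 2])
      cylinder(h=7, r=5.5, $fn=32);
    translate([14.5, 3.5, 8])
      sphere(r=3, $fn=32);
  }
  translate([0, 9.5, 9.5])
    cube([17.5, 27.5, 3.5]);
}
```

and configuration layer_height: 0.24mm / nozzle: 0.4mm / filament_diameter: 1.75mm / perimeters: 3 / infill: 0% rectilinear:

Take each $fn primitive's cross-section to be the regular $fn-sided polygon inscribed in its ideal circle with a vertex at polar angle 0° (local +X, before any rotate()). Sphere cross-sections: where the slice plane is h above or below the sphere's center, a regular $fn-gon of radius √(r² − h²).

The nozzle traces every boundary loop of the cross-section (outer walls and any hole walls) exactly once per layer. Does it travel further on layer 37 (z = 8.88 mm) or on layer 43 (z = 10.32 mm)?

layer 43 (z = 10.32 mm)

Layer 37 (z = 8.88): the r=6.5 cylinder gives a regular 32-gon of circumradius 6.5 (constant along its height) (perimeter = 2·32·6.500·sin(180°/32) = 40.78 mm); the r=5.5 cylinder at (2.5, 4.5) gives a regular 32-gon of circumradius 5.5 (constant along its height) (perimeter = 2·32·5.500·sin(180°/32) = 34.50 mm); the r=3 sphere at (14.5, 3.5) contributes a regular 32-gon of circumradius √(3²−0.88²) = 2.868 (perimeter = 2·32·2.868·sin(180°/32) = 17.99 mm); Taking the union: the regions partially overlap (shared area 52.27 mm²), so the edge portions inside another operand are dropped and the merged outline is re-measured after clipping — boundary = 66.47 mm; the cube at (0, 9.5) is not intersected at this z (z outside [9.5, 13]); Merging all regions: only the result so far is present, so the union is just that shape — boundary = 66.47 mm. So its perimeter = 66.47 mm. Layer 43 (z = 10.32): the r=6.5 cylinder gives a regular 32-gon of circumradius 6.5 (constant along its height) (perimeter = 2·32·6.500·sin(180°/32) = 40.78 mm); the cylinder at (2.5, 4.5) is absent (z outside [2, 9]); the r=3 sphere at (14.5, 3.5) contributes a regular 32-gon of circumradius √(3²−2.32²) = 1.902 (perimeter = 2·32·1.902·sin(180°/32) = 11.93 mm); Combining (union): the 2 present regions are separate (no shared area or edge), so areas and boundary lengths simply add and each stays a separate island — boundary = 52.71 mm; the cube at (0, 9.5) (footprint 17.5×27.5) is included at this height (perimeter 90.00 mm); Taking the union: the 2 present regions are separate (no shared area or edge), so areas and boundary lengths simply add and each stays a separate island — boundary = 142.71 mm. So its perimeter = 142.71 mm. Layer 43 is larger (142.71 vs 66.47 mm).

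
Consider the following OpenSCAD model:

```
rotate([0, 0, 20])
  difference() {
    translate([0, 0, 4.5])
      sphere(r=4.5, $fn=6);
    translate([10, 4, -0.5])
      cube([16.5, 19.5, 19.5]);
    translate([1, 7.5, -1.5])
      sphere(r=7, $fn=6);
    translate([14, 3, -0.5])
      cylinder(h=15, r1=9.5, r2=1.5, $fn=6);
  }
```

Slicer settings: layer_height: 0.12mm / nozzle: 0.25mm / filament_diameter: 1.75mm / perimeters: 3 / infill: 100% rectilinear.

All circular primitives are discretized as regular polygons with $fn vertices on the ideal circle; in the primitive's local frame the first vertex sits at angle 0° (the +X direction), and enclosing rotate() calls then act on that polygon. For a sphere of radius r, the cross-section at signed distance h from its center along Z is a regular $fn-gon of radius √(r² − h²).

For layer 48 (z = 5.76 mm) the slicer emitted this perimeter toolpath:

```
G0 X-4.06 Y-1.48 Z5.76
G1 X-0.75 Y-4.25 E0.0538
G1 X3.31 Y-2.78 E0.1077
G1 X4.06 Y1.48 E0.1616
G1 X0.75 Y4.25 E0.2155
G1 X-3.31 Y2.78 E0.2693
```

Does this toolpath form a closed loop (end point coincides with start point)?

Start point (G0): (-4.06, -1.48). End point (last G1): the path does not return to the start — open.

no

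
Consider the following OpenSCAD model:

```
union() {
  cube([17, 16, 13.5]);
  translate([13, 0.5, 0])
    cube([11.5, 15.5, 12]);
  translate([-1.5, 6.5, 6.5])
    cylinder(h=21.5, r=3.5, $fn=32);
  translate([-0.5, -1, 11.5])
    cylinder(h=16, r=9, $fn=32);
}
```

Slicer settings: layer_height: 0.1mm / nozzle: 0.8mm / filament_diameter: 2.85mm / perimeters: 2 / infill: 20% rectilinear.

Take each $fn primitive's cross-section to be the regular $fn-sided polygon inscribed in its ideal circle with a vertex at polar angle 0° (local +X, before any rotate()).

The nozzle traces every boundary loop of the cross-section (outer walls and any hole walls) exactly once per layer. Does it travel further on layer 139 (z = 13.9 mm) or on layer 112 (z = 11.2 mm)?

Layer 139 (z = 13.9): the cube does not reach this height (z outside [0, 13.5]); the cube at (13, 0.5) does not reach this height (z outside [0, 12]); the r=3.5 cylinder at (-1.5, 6.5) contributes a regular 32-gon of circumradius 3.5 (perimeter = 2·32·3.500·sin(180°/32) = 21.96 mm); the r=9 cylinder at (-0.5, -1) contributes a regular 32-gon of circumradius 9 (perimeter = 2·32·9.000·sin(180°/32) = 56.46 mm); Merging all regions: the regions partially overlap (shared area 27.27 mm²), so the edge portions inside another operand are dropped and the merged outline is re-measured after clipping — boundary = 58.96 mm. So its perimeter = 58.96 mm. Layer 112 (z = 11.2): the cube (footprint 17×16) is included at this height (perimeter 66.00 mm); the cube at (13, 0.5) (footprint 11.5×15.5) is included at this height (perimeter 54.00 mm); the r=3.5 cylinder at (-1.5, 6.5) contributes a regular 32-gon of circumradius 3.5 (perimeter = 2·32·3.500·sin(180°/32) = 21.96 mm); the cylinder at (-0.5, -1) does not reach this height (z outside [11.5, 27.5]); Combining (union): the regions partially overlap (shared area 70.98 mm²), so the edge portions inside another operand are dropped and the merged outline is re-measured after clipping — boundary = 88.79 mm. So its perimeter = 88.79 mm. Layer 112 is larger (88.79 vs 58.96 mm).

layer 112 (z = 11.2 mm)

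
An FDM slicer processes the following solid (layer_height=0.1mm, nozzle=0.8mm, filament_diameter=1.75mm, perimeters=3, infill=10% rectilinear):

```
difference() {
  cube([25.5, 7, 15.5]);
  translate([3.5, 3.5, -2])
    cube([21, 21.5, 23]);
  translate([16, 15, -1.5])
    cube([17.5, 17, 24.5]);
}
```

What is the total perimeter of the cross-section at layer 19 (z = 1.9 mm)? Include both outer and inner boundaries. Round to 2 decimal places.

At z = 1.9 mm: the cube (footprint 25.5×7) is included at this height (perimeter 65.00 mm); the cube at (3.5, 3.5) (footprint 21×21.5) is included at this height (perimeter 85.00 mm); the 17.5×17 cube at (16, 15) contributes its full rectangle (perimeter 69.00 mm); After the difference (first − rest): starting from the 25.5×7 cube, the 21×21.5 cube at (3.5, 3.5) partially overlaps it — only the 73.50 mm² overlap (of its 451.50 mm²) is removed, clipping the outline; the 17.5×17 cube at (16, 15) misses the remaining region (no effect) — boundary = 72.00 mm. Overall, the cross-section is a single solid region. Total boundary length (outer) = 72.00 mm.

72.00 mm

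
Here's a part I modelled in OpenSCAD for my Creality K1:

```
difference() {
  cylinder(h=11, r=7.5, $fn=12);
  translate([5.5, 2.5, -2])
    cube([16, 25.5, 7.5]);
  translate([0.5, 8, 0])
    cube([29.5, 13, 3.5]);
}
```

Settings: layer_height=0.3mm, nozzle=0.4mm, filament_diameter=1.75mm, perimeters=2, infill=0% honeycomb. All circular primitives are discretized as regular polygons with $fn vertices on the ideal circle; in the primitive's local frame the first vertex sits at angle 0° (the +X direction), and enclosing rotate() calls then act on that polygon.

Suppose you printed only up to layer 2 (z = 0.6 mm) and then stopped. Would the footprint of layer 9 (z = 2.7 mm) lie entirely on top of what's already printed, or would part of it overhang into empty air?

Compare the two slices. At z = 0.6: the r=7.5 cylinder gives a regular 12-gon of circumradius 7.5 (constant along its height) (area = (12/2)·7.500²·sin(360°/12) = 168.75 mm²); the 16×25.5 cube at (5.5, 2.5) contributes its full rectangle (area 408.00 mm²); the cube at (0.5, 8) is present — its section is the full 29.5×13 rectangle (area 383.50 mm²); Subtracting the remaining from the first: starting from the r=7.5 cylinder (168.75 mm²), the 16×25.5 cube at (5.5, 2.5) partially overlaps it — only the 1.95 mm² overlap (of its 408.00 mm²) is removed, clipping the outline; the 29.5×13 cube at (0.5, 8) misses the remaining region (no effect) — area = 166.80 mm². At z = 2.7: the r=7.5 cylinder gives a regular 12-gon of circumradius 7.5 (constant along its height) (area = (12/2)·7.500²·sin(360°/12) = 168.75 mm²); the cube at (5.5, 2.5) (footprint 16×25.5) is included at this height (area 408.00 mm²); the cube at (0.5, 8) (footprint 29.5×13) is included at this height (area 383.50 mm²); After the difference (first − rest): starting from the r=7.5 cylinder (168.75 mm²), the 16×25.5 cube at (5.5, 2.5) partially overlaps it — only the 1.95 mm² overlap (of its 408.00 mm²) is removed, clipping the outline; the 29.5×13 cube at (0.5, 8) misses the remaining region (no effect) — area = 166.80 mm². Checking containment: the cross-section at z = 2.7 is a subset of the cross-section at z = 0.6.

entirely on top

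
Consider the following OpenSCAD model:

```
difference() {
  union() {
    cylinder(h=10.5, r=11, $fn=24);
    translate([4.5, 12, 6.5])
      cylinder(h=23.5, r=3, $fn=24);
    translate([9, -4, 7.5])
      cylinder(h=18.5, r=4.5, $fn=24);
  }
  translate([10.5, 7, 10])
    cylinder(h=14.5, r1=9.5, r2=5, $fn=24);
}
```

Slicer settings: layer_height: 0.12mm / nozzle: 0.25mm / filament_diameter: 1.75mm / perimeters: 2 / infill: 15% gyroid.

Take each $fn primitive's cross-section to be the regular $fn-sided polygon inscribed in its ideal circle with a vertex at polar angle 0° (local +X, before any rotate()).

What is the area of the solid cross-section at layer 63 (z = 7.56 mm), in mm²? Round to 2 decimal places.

425.00 mm²

At z = 7.56 mm: the cylinder: section is a regular 24-gon, circumradius r=11 (area = (24/2)·11.000²·sin(360°/24) = 375.81 mm²); the r=3 cylinder at (4.5, 12) gives a regular 24-gon of circumradius 3 (constant along its height) (area = (24/2)·3.000²·sin(360°/24) = 27.95 mm²); the cylinder at (9, -4): section is a regular 24-gon, circumradius r=4.5 (area = (24/2)·4.500²·sin(360°/24) = 62.89 mm²); Combining (union): the regions partially overlap — summed areas 466.65 mm² minus the doubly-counted overlap 41.65 mm² gives 425.00 mm² — area = 425.00 mm²; the cone at (10.5, 7) does not reach this height (z outside [10, 24.5]); After the difference (first − rest): none of the subtracted shapes is present at this height, so that combined region is unchanged — area = 425.00 mm². Overall, the cross-section is a single solid region. Net area = 425.00 mm².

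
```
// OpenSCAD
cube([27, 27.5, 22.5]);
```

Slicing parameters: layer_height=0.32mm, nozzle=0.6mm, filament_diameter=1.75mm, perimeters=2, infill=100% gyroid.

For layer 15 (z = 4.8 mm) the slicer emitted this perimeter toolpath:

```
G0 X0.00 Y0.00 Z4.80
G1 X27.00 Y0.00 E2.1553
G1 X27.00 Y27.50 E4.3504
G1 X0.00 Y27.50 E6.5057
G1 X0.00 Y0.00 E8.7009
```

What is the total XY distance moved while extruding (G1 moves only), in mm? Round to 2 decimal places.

109.00 mm

Sum the Euclidean lengths of each G1 segment: total = 109.00 mm.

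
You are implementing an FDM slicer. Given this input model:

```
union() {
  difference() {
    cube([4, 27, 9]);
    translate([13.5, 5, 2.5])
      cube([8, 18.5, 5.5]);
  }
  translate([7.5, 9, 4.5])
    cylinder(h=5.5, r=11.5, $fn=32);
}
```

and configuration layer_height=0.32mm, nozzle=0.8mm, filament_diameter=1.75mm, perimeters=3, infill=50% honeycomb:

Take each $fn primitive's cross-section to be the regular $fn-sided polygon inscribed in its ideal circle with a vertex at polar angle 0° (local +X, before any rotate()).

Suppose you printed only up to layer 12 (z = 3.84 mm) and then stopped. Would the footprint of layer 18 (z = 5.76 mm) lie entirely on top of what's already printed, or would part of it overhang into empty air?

part overhangs

Compare the two slices. At z = 3.84: the cube is present — its section is the full 4×27 rectangle (area 108.00 mm²); the cube at (13.5, 5) (footprint 8×18.5) is included at this height (area 148.00 mm²); Taking the first minus the rest: starting from the 4×27 cube (108.00 mm²), the 8×18.5 cube at (13.5, 5) misses the remaining region (no effect) — area = 108.00 mm²; the cylinder at (7.5, 9) is not intersected at this z (z outside [4.5, 10]); Combining (union): only the result so far is present, so the union is just that shape — area = 108.00 mm². At z = 5.76: the cube (footprint 4×27) is included at this height (area 108.00 mm²); the cube at (13.5, 5) (footprint 8×18.5) is included at this height (area 148.00 mm²); Subtracting the remaining from the first: starting from the 4×27 cube (108.00 mm²), the 8×18.5 cube at (13.5, 5) misses the remaining region (no effect) — area = 108.00 mm²; the r=11.5 cylinder at (7.5, 9) contributes a regular 32-gon of circumradius 11.5 (area = (32/2)·11.500²·sin(360°/32) = 412.81 mm²); Combining (union): the regions partially overlap — summed areas 520.81 mm² minus the doubly-counted overlap 75.80 mm² gives 445.01 mm² — area = 445.01 mm². Checking containment: at z = 5.76 the cross-section extends beyond the z = 3.84 cross-section by about 337.01 mm².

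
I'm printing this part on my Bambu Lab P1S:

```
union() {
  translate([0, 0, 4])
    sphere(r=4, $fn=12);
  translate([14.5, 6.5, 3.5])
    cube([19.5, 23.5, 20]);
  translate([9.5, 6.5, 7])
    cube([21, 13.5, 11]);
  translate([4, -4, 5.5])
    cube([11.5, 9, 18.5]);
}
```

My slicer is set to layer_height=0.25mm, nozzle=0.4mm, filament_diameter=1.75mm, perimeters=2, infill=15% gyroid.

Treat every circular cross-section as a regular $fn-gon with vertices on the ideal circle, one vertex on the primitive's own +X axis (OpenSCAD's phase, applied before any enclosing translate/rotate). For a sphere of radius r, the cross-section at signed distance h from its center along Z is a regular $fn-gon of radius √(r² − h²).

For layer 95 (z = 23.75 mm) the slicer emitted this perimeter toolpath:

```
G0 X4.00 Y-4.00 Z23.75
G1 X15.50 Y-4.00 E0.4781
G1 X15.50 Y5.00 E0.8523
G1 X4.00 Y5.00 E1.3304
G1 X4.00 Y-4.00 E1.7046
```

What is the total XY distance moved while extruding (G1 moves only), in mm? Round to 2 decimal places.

Sum the Euclidean lengths of each G1 segment: total = 41.00 mm.

41.00 mm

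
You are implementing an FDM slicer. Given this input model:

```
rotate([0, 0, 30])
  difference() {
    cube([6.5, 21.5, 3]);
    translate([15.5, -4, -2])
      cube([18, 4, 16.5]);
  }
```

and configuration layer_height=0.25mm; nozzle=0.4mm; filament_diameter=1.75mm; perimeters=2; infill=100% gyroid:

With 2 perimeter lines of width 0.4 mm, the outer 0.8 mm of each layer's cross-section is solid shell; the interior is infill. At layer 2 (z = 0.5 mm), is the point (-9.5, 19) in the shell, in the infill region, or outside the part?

shell

At z = 0.5 mm: the cube is present — its section is the full 6.5×21.5 rectangle; the cube at (15.5, -4) (footprint 18×4) is included at this height; After the difference (first − rest): starting from the 6.5×21.5 cube, the 18×4 cube at (15.5, -4) misses the remaining region (no effect) — 1 connected region; (rotated 30° about Z; rotation is an isometry so areas/perimeters/island counts are preserved). Overall, the cross-section is a single solid region. Undo the 30° rotation: the query point maps to (1.273, 21.204) in the un-rotated model frame. The nearest boundary edge runs (0.00, 21.50)→(6.50, 21.50); distance from the point to it = 0.30 mm. The point is inside the cross-section, 0.30 mm from the nearest boundary — within the 0.8 mm shell band (2 × 0.4).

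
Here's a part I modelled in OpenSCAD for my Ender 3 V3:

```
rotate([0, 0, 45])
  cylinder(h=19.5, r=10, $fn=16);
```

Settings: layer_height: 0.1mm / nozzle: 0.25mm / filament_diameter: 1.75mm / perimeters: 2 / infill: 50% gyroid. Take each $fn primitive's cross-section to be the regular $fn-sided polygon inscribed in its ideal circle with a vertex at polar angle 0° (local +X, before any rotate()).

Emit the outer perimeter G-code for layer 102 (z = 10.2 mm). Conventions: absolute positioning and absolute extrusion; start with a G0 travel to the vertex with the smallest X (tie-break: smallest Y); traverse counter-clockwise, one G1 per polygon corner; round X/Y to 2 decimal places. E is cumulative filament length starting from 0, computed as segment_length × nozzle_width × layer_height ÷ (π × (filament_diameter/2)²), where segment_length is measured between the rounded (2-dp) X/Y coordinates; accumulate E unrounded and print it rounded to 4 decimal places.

G0 X-10.00 Y0.00 Z10.20
G1 X-9.24 Y-3.83 E0.0406
G1 X-7.07 Y-7.07 E0.0811
G1 X-3.83 Y-9.24 E0.1216
G1 X0.00 Y-10.00 E0.1622
G1 X3.83 Y-9.24 E0.2028
G1 X7.07 Y-7.07 E0.2433
G1 X9.24 Y-3.83 E0.2839
G1 X10.00 Y0.00 E0.3245
G1 X9.24 Y3.83 E0.3650
G1 X7.07 Y7.07 E0.4056
G1 X3.83 Y9.24 E0.4461
G1 X0.00 Y10.00 E0.4867
G1 X-3.83 Y9.24 E0.5273
G1 X-7.07 Y7.07 E0.5678
G1 X-9.24 Y3.83 E0.6083
G1 X-10.00 Y0.00 E0.6489

At z = 10.2 mm: the r=10 cylinder contributes a regular 16-gon of circumradius 10; (rotated 45° about Z; rotation is an isometry so areas/perimeters/island counts are preserved). The outline is a single polygon with 16 vertices. Extrusion per mm of travel: 0.25 × 0.1 / (π × 0.875²) = 0.010394. Accumulating E over each segment gives final E = 0.6489.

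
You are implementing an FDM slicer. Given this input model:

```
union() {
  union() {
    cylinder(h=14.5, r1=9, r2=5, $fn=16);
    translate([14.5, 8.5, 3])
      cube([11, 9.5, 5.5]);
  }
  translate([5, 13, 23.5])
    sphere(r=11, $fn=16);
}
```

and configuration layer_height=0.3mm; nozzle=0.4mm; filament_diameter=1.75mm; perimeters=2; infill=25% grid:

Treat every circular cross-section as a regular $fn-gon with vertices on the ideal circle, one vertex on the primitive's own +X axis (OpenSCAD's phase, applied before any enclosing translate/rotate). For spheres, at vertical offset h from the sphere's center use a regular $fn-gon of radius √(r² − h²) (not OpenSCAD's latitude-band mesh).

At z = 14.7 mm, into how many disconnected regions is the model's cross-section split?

At z = 14.7 mm: the cone is not intersected at this z (z outside [0, 14.5]); the cube at (14.5, 8.5) does not reach this height (z outside [3, 8.5]); Combining (union): nothing is present at this height; the r=11 sphere at (5, 13) contributes a regular 16-gon of circumradius √(11²−8.8²) = 6.600; Taking the union: only the r=11 sphere at (5, 13) is present, so the union is just that shape — 1 connected region. The result has 1 disconnected region.

1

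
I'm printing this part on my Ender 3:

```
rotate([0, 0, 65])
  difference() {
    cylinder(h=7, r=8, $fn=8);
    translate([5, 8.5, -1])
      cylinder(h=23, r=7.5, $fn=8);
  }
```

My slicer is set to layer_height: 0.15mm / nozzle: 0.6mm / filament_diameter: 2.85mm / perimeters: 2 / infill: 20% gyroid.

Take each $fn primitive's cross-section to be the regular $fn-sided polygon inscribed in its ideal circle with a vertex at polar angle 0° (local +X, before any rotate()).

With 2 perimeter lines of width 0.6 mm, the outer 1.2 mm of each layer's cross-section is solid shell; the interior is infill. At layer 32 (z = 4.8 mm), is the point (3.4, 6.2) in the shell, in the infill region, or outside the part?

At z = 4.8 mm: the r=8 cylinder gives a regular 8-gon of circumradius 8 (constant along its height); the cylinder at (5, 8.5): section is a regular 8-gon, circumradius r=7.5; After the difference (first − rest): starting from the r=8 cylinder, the r=7.5 cylinder at (5, 8.5) partially overlaps it — only the 36.43 mm² overlap (of its 159.10 mm²) is removed, clipping the outline — 1 connected region; (whole slice rotated 65° about Z — lengths, areas and connectivity unchanged). Overall, the cross-section is a single solid region. Undo the 65° rotation: the query point maps to (7.056, -0.461) in the un-rotated model frame. The nearest boundary edge runs (8.00, 0.00)→(5.66, -5.66); distance from the point to it = 0.70 mm. The point is inside the cross-section, 0.70 mm from the nearest boundary — within the 1.2 mm shell band (2 × 0.6).

shell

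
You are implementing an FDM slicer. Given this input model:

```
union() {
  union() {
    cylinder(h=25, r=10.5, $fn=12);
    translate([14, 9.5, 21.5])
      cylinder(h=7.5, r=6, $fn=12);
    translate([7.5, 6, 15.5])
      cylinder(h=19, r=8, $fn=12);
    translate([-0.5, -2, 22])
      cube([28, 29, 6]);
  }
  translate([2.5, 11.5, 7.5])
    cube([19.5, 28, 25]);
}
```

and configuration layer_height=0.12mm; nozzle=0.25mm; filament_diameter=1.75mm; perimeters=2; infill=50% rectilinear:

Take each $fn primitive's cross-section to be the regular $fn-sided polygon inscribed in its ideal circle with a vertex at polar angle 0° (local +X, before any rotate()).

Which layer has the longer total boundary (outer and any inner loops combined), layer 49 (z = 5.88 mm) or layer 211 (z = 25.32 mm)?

Layer 49 (z = 5.88): the r=10.5 cylinder contributes a regular 12-gon of circumradius 10.5 (perimeter = 2·12·10.500·sin(180°/12) = 65.22 mm); the cylinder at (14, 9.5) is absent (z outside [21.5, 29]); the cylinder at (7.5, 6) is absent (z outside [15.5, 34.5]); the cube at (-0.5, -2) does not reach this height (z outside [22, 28]); Combining (union): only the r=10.5 cylinder is present, so the union is just that shape — boundary = 65.22 mm; the cube at (2.5, 11.5) is absent (z outside [7.5, 32.5]); Taking the union: only that combined region is present, so the union is just that shape — boundary = 65.22 mm. So its perimeter = 65.22 mm. Layer 211 (z = 25.32): the cylinder is absent (z outside [0, 25]); the r=6 cylinder at (14, 9.5) gives a regular 12-gon of circumradius 6 (constant along its height) (perimeter = 2·12·6.000·sin(180°/12) = 37.27 mm); the r=8 cylinder at (7.5, 6) gives a regular 12-gon of circumradius 8 (constant along its height) (perimeter = 2·12·8.000·sin(180°/12) = 49.69 mm); the cube at (-0.5, -2) (footprint 28×29) is included at this height (perimeter 114.00 mm); Merging all regions: the regions partially overlap (shared area 300.00 mm²), so the edge portions inside another operand are dropped and the merged outline is re-measured after clipping — boundary = 114.00 mm; the cube at (2.5, 11.5) is present — its section is the full 19.5×28 rectangle (perimeter 95.00 mm); Merging all regions: the regions partially overlap (shared area 302.25 mm²), so the edge portions inside another operand are dropped and the merged outline is re-measured after clipping — boundary = 139.00 mm. So its perimeter = 139.00 mm. Layer 211 is larger (139.00 vs 65.22 mm).

layer 211 (z = 25.32 mm)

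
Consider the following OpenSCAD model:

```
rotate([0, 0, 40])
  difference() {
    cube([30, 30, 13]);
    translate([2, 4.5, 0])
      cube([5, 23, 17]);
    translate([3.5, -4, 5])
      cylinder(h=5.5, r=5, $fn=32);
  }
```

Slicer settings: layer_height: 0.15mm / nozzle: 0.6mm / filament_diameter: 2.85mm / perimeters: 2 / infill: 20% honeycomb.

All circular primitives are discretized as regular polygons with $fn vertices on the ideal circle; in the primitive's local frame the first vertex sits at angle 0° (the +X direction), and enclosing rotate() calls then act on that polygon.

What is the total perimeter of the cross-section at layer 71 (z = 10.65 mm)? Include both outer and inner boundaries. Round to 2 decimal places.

At z = 10.65 mm: the cube (footprint 30×30) is included at this height (perimeter 120.00 mm); the cube at (2, 4.5) is present — its section is the full 5×23 rectangle (perimeter 56.00 mm); the cylinder at (3.5, -4) is absent (z outside [5, 10.5]); Subtracting the remaining from the first: starting from the 30×30 cube, the 5×23 cube at (2, 4.5) lies wholly inside it (removes its full 115.00 mm² and its 56.00 mm outline becomes a hole wall) — boundary (outer + 1 inner loop) = 176.00 mm; (whole slice rotated 40° about Z — lengths, areas and connectivity unchanged). Overall, the cross-section is one region with 1 hole. Total boundary length (outer + inner) = 176.00 mm.

176.00 mm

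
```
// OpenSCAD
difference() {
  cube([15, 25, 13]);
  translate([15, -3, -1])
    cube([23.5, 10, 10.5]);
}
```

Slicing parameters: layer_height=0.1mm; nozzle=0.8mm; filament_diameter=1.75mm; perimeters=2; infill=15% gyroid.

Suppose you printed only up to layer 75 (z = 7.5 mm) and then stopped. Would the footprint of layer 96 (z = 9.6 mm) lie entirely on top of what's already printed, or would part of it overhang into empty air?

entirely on top

Compare the two slices. At z = 7.5: the cube (footprint 15×25) is included at this height (area 375.00 mm²); the cube at (15, -3) (footprint 23.5×10) is included at this height (area 235.00 mm²); Taking the first minus the rest: starting from the 15×25 cube (375.00 mm²), the 23.5×10 cube at (15, -3) misses the remaining region (no effect) — area = 375.00 mm². At z = 9.6: the cube is present — its section is the full 15×25 rectangle (area 375.00 mm²); the cube at (15, -3) is not intersected at this z (z outside [-1, 9.5]); Subtracting the remaining from the first: none of the subtracted shapes is present at this height, so the 15×25 cube is unchanged — area = 375.00 mm². Checking containment: the cross-section at z = 9.6 is a subset of the cross-section at z = 7.5.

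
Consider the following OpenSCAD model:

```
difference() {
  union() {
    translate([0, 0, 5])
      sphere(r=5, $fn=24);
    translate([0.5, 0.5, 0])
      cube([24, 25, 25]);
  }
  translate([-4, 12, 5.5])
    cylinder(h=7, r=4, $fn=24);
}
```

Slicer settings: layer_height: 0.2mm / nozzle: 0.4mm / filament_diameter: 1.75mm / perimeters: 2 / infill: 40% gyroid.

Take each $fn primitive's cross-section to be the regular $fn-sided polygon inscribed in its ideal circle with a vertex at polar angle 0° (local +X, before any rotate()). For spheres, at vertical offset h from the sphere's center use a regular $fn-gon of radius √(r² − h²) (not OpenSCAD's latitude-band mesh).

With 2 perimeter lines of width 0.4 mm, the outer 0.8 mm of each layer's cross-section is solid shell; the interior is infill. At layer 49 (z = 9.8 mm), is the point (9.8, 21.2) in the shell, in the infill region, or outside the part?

infill

At z = 9.8 mm: the sphere: section is a regular 24-gon, circumradius = √(r²−h²) = √(5²−4.8²) = 1.400; the cube at (0.5, 0.5) is present — its section is the full 24×25 rectangle; Merging all regions: the regions partially overlap (shared area 0.41 mm²), so overlapping operands fuse into one piece — 1 connected region; the cylinder at (-4, 12): section is a regular 24-gon, circumradius r=4; Taking the first minus the rest: starting from that combined region, the r=4 cylinder at (-4, 12) misses the remaining region (no effect) — 1 connected region. Overall, the cross-section is a single solid region. The nearest boundary edge runs (0.50, 25.50)→(24.50, 25.50); distance from the point to it = 4.30 mm. The point is inside the cross-section and 4.30 mm from the nearest boundary — more than the 0.8 mm shell width (2 × 0.4), so it's in the infill interior.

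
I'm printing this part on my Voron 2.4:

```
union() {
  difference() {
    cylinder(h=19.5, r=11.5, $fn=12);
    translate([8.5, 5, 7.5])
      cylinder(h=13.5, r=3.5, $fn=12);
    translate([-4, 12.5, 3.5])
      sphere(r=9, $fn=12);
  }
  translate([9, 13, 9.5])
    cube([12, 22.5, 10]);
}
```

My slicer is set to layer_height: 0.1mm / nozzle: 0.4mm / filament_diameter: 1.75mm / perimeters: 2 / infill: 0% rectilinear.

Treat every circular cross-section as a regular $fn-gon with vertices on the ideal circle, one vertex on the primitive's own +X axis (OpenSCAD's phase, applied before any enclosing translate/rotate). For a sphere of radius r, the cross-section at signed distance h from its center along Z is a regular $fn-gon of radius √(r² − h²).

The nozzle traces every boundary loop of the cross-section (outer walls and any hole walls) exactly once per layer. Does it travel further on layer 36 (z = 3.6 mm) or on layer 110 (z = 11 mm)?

layer 110 (z = 11 mm)

Layer 36 (z = 3.6): the cylinder: section is a regular 12-gon, circumradius r=11.5 (perimeter = 2·12·11.500·sin(180°/12) = 71.43 mm); the cylinder at (8.5, 5) is not intersected at this z (z outside [7.5, 21]); the sphere at (-4, 12.5): section is a regular 12-gon, circumradius = √(r²−h²) = √(9²−0.1²) = 8.999 (perimeter = 2·12·8.999·sin(180°/12) = 55.90 mm); After the difference (first − rest): starting from the r=11.5 cylinder, the r=9 sphere at (-4, 12.5) partially overlaps it — only the 71.48 mm² overlap (of its 242.97 mm²) is removed, clipping the outline — boundary = 73.40 mm; the cube at (9, 13) is absent (z outside [9.5, 19.5]); Combining (union): only the result so far is present, so the union is just that shape — boundary = 73.40 mm. So its perimeter = 73.40 mm. Layer 110 (z = 11): the r=11.5 cylinder contributes a regular 12-gon of circumradius 11.5 (perimeter = 2·12·11.500·sin(180°/12) = 71.43 mm); the r=3.5 cylinder at (8.5, 5) contributes a regular 12-gon of circumradius 3.5 (perimeter = 2·12·3.500·sin(180°/12) = 21.74 mm); the sphere at (-4, 12.5): section is a regular 12-gon, circumradius = √(r²−h²) = √(9²−7.5²) = 4.975 (perimeter = 2·12·4.975·sin(180°/12) = 30.90 mm); Taking the first minus the rest: starting from the r=11.5 cylinder, the r=3.5 cylinder at (8.5, 5) partially overlaps it — only the 26.42 mm² overlap (of its 36.75 mm²) is removed, clipping the outline; the r=9 sphere at (-4, 12.5) partially overlaps it — only the 17.15 mm² overlap (of its 74.25 mm²) is removed, clipping the outline — boundary = 78.44 mm; the cube at (9, 13) (footprint 12×22.5) is included at this height (perimeter 69.00 mm); Taking the union: the 2 present regions are separate (no shared area or edge), so areas and boundary lengths simply add and each stays a separate island — boundary = 147.44 mm. So its perimeter = 147.44 mm. Layer 110 is larger (147.44 vs 73.40 mm).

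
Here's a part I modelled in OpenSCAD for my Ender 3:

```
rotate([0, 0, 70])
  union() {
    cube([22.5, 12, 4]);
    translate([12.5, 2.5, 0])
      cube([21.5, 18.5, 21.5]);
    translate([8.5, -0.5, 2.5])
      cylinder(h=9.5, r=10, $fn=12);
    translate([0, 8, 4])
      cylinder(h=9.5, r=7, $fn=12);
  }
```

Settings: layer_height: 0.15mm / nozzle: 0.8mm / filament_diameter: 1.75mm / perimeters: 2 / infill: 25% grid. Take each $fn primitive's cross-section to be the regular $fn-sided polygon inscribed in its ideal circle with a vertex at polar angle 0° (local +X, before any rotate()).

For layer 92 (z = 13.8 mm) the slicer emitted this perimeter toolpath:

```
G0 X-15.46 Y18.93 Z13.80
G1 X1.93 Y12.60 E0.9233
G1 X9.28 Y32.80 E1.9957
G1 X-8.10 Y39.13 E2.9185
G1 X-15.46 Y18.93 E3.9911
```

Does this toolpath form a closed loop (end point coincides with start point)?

yes

Start point (G0): (-15.46, 18.93). End point (last G1): the path returns to the start — closed.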